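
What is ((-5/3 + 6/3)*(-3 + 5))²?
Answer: 4/9 ≈ 0.44444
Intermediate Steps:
((-5/3 + 6/3)*(-3 + 5))² = ((-5*⅓ + 6*(⅓))*2)² = ((-5/3 + 2)*2)² = ((⅓)*2)² = (⅔)² = 4/9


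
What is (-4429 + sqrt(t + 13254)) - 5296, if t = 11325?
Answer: -9725 + 3*sqrt(2731) ≈ -9568.2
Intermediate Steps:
(-4429 + sqrt(t + 13254)) - 5296 = (-4429 + sqrt(11325 + 13254)) - 5296 = (-4429 + sqrt(24579)) - 5296 = (-4429 + 3*sqrt(2731)) - 5296 = -9725 + 3*sqrt(2731)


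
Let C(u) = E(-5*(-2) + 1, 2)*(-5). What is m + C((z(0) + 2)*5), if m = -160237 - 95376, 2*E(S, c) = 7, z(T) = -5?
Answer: -511261/2 ≈ -2.5563e+5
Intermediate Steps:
E(S, c) = 7/2 (E(S, c) = (½)*7 = 7/2)
m = -255613
C(u) = -35/2 (C(u) = (7/2)*(-5) = -35/2)
m + C((z(0) + 2)*5) = -255613 - 35/2 = -511261/2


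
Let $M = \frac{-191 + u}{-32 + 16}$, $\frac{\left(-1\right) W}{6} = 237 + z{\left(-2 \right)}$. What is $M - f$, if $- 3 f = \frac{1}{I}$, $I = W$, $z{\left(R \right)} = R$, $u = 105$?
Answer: $\frac{90941}{16920} \approx 5.3748$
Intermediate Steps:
$W = -1410$ ($W = - 6 \left(237 - 2\right) = \left(-6\right) 235 = -1410$)
$I = -1410$
$M = \frac{43}{8}$ ($M = \frac{-191 + 105}{-32 + 16} = - \frac{86}{-16} = \left(-86\right) \left(- \frac{1}{16}\right) = \frac{43}{8} \approx 5.375$)
$f = \frac{1}{4230}$ ($f = - \frac{1}{3 \left(-1410\right)} = \left(- \frac{1}{3}\right) \left(- \frac{1}{1410}\right) = \frac{1}{4230} \approx 0.00023641$)
$M - f = \frac{43}{8} - \frac{1}{4230} = \frac{90941}{16920}$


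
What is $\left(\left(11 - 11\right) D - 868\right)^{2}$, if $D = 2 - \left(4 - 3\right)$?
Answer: $753424$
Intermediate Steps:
$D = 1$ ($D = 2 - \left(4 - 3\right) = 2 - 1 = 1$)
$\left(\left(11 - 11\right) D - 868\right)^{2} = \left(\left(11 - 11\right) 1 - 868\right)^{2} = \left(0 \cdot 1 - 868\right)^{2} = \left(0 - 868\right)^{2} = \left(-868\right)^{2} = 753424$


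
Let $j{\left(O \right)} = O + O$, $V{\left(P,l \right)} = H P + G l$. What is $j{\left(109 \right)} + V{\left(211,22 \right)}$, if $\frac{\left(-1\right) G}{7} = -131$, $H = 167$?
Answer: $55629$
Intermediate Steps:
$G = 917$ ($G = \left(-7\right) \left(-131\right) = 917$)
$V{\left(P,l \right)} = 167 P + 917 l$
$j{\left(O \right)} = 2 O$
$j{\left(109 \right)} + V{\left(211,22 \right)} = 2 \cdot 109 + \left(167 \cdot 211 + 917 \cdot 22\right) = 218 + \left(35237 + 20174\right) = 218 + 55411 = 55629$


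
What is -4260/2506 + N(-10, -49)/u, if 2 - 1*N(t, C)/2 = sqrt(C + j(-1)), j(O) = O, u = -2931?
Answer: -6248042/3672543 + 10*I*sqrt(2)/2931 ≈ -1.7013 + 0.004825*I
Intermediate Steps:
N(t, C) = 4 - 2*sqrt(-1 + C) (N(t, C) = 4 - 2*sqrt(C - 1) = 4 - 2*sqrt(-1 + C))
-4260/2506 + N(-10, -49)/u = -4260/2506 + (4 - 2*sqrt(-1 - 49))/(-2931) = -4260*1/2506 + (4 - 10*I*sqrt(2))*(-1/2931) = -2130/1253 + (4 - 10*I*sqrt(2))*(-1/2931) = -2130/1253 + (-4/2931 + 10*I*sqrt(2)/2931) = -6248042/3672543 + 10*I*sqrt(2)/2931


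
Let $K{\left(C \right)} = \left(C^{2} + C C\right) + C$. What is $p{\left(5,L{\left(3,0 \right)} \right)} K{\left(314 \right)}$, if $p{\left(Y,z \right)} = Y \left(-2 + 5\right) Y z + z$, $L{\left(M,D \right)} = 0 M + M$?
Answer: $45031368$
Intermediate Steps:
$L{\left(M,D \right)} = M$ ($L{\left(M,D \right)} = 0 + M = M$)
$K{\left(C \right)} = C + 2 C^{2}$ ($K{\left(C \right)} = \left(C^{2} + C^{2}\right) + C = 2 C^{2} + C = C + 2 C^{2}$)
$p{\left(Y,z \right)} = z + 3 z Y^{2}$ ($p{\left(Y,z \right)} = Y 3 Y z + z = 3 Y Y z + z = 3 Y^{2} z + z = 3 z Y^{2} + z = z + 3 z Y^{2}$)
$p{\left(5,L{\left(3,0 \right)} \right)} K{\left(314 \right)} = 3 \left(1 + 3 \cdot 5^{2}\right) 314 \left(1 + 2 \cdot 314\right) = 3 \left(1 + 3 \cdot 25\right) 314 \left(1 + 628\right) = 3 \left(1 + 75\right) 314 \cdot 629 = 3 \cdot 76 \cdot 197506 = 228 \cdot 197506 = 45031368$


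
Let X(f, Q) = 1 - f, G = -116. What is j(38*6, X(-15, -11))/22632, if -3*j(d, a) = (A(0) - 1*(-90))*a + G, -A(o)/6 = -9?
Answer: -547/16974 ≈ -0.032226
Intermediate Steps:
A(o) = 54 (A(o) = -6*(-9) = 54)
j(d, a) = 116/3 - 48*a (j(d, a) = -((54 - 1*(-90))*a - 116)/3 = -((54 + 90)*a - 116)/3 = -(144*a - 116)/3 = -(-116 + 144*a)/3 = 116/3 - 48*a)
j(38*6, X(-15, -11))/22632 = (116/3 - 48*(1 - 1*(-15)))/22632 = (116/3 - 48*(1 + 15))*(1/22632) = (116/3 - 48*16)*(1/22632) = (116/3 - 768)*(1/22632) = -2188/3*1/22632 = -547/16974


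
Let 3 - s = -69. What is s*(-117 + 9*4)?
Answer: -5832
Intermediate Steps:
s = 72 (s = 3 - 1*(-69) = 3 + 69 = 72)
s*(-117 + 9*4) = 72*(-117 + 9*4) = 72*(-117 + 36) = 72*(-81) = -5832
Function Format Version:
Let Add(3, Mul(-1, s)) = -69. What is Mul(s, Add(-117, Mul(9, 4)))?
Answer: -5832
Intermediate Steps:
s = 72 (s = Add(3, Mul(-1, -69)) = Add(3, 69) = 72)
Mul(s, Add(-117, Mul(9, 4))) = Mul(72, Add(-117, Mul(9, 4))) = Mul(72, Add(-117, 36)) = Mul(72, -81) = -5832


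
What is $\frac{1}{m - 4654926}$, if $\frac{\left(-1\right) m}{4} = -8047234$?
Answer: $\frac{1}{27534010} \approx 3.6319 \cdot 10^{-8}$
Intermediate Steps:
$m = 32188936$ ($m = \left(-4\right) \left(-8047234\right) = 32188936$)
$\frac{1}{m - 4654926} = \frac{1}{32188936 - 4654926} = \frac{1}{27534010}$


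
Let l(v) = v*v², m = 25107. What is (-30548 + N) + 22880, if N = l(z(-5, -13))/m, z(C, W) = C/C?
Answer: -192520475/25107 ≈ -7668.0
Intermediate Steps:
z(C, W) = 1
l(v) = v³
N = 1/25107 (N = 1³/25107 = 1*(1/25107) = 1/25107 ≈ 3.9830e-5)
(-30548 + N) + 22880 = (-30548 + 1/25107) + 22880 = -766968635/25107 + 22880 = -192520475/25107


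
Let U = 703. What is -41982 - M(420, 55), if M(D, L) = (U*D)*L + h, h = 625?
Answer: -16281907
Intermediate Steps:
M(D, L) = 625 + 703*D*L (M(D, L) = (703*D)*L + 625 = 703*D*L + 625 = 625 + 703*D*L)
-41982 - M(420, 55) = -41982 - (625 + 703*420*55) = -41982 - (625 + 16239300) = -41982 - 1*16239925 = -41982 - 16239925 = -16281907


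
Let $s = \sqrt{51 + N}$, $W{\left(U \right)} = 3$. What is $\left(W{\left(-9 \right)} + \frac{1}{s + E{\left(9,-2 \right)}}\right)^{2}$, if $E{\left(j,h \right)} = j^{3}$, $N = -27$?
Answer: $\frac{847987066808}{94134675963} - \frac{708880 \sqrt{6}}{31378225321} \approx 9.0082$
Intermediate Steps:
$s = 2 \sqrt{6}$ ($s = \sqrt{51 - 27} = \sqrt{24} = 2 \sqrt{6} \approx 4.899$)
$\left(W{\left(-9 \right)} + \frac{1}{s + E{\left(9,-2 \right)}}\right)^{2} = \left(3 + \frac{1}{2 \sqrt{6} + 9^{3}}\right)^{2} = \left(3 + \frac{1}{2 \sqrt{6} + 729}\right)^{2} = \left(3 + \frac{1}{729 + 2 \sqrt{6}}\right)^{2}$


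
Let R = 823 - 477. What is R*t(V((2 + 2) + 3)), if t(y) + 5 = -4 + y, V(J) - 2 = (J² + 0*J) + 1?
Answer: 14878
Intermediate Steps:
R = 346
V(J) = 3 + J² (V(J) = 2 + ((J² + 0*J) + 1) = 2 + ((J² + 0) + 1) = 2 + (J² + 1) = 2 + (1 + J²) = 3 + J²)
t(y) = -9 + y (t(y) = -5 + (-4 + y) = -9 + y)
R*t(V((2 + 2) + 3)) = 346*(-9 + (3 + ((2 + 2) + 3)²)) = 346*(-9 + (3 + (4 + 3)²)) = 346*(-9 + (3 + 7²)) = 346*(-9 + (3 + 49)) = 346*(-9 + 52) = 346*43 = 14878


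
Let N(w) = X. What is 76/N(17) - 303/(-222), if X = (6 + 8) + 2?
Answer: 905/148 ≈ 6.1149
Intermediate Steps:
X = 16 (X = 14 + 2 = 16)
N(w) = 16
76/N(17) - 303/(-222) = 76/16 - 303/(-222) = 76*(1/16) - 303*(-1/222) = 19/4 + 101/74 = 905/148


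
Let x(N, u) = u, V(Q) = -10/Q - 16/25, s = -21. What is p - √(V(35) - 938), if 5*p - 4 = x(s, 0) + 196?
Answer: 40 - 2*I*√287546/35 ≈ 40.0 - 30.642*I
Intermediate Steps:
V(Q) = -16/25 - 10/Q (V(Q) = -10/Q - 16*1/25 = -10/Q - 16/25 = -16/25 - 10/Q)
p = 40 (p = ⅘ + (0 + 196)/5 = ⅘ + (⅕)*196 = ⅘ + 196/5 = 40)
p - √(V(35) - 938) = 40 - √((-16/25 - 10/35) - 938) = 40 - √((-16/25 - 10*1/35) - 938) = 40 - √((-16/25 - 2/7) - 938) = 40 - √(-162/175 - 938) = 40 - √(-164312/175) = 40 - 2*I*√287546/35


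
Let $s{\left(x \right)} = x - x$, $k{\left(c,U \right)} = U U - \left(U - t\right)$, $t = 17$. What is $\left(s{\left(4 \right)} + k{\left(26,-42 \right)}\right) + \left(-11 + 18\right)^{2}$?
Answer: $1872$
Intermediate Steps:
$k{\left(c,U \right)} = 17 + U^{2} - U$ ($k{\left(c,U \right)} = U U - \left(-17 + U\right) = U^{2} - \left(-17 + U\right) = 17 + U^{2} - U$)
$s{\left(x \right)} = 0$
$\left(s{\left(4 \right)} + k{\left(26,-42 \right)}\right) + \left(-11 + 18\right)^{2} = \left(0 + \left(17 + \left(-42\right)^{2} - -42\right)\right) + \left(-11 + 18\right)^{2} = \left(0 + \left(17 + 1764 + 42\right)\right) + 7^{2} = \left(0 + 1823\right) + 49 = 1823 + 49 = 1872$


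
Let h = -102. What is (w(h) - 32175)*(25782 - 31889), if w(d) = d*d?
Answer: 132955497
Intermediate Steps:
w(d) = d**2
(w(h) - 32175)*(25782 - 31889) = ((-102)**2 - 32175)*(25782 - 31889) = (10404 - 32175)*(-6107) = -21771*(-6107) = 132955497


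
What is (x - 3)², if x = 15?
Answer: 144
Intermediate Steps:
(x - 3)² = (15 - 3)² = 12² = 144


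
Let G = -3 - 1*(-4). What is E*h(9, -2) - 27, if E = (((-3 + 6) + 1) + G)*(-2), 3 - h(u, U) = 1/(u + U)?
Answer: -389/7 ≈ -55.571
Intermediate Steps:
G = 1 (G = -3 + 4 = 1)
h(u, U) = 3 - 1/(U + u) (h(u, U) = 3 - 1/(u + U) = 3 - 1/(U + u))
E = -10 (E = (((-3 + 6) + 1) + 1)*(-2) = ((3 + 1) + 1)*(-2) = (4 + 1)*(-2) = 5*(-2) = -10)
E*h(9, -2) - 27 = -10*(-1 + 3*(-2) + 3*9)/(-2 + 9) - 27 = -10*(-1 - 6 + 27)/7 - 27 = -10*20/7 - 27 = -200/7 - 27 = -389/7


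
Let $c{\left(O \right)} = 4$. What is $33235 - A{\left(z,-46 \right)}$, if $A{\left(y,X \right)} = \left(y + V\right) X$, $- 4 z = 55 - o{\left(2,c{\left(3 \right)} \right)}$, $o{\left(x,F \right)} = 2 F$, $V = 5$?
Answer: $\frac{65849}{2} \approx 32925.0$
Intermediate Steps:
$z = - \frac{47}{4}$ ($z = - \frac{55 - 2 \cdot 4}{4} = - \frac{55 - 8}{4} = \left(- \frac{1}{4}\right) 47 = - \frac{47}{4} \approx -11.75$)
$A{\left(y,X \right)} = X \left(5 + y\right)$ ($A{\left(y,X \right)} = \left(y + 5\right) X = \left(5 + y\right) X = X \left(5 + y\right)$)
$33235 - A{\left(z,-46 \right)} = 33235 - - 46 \left(5 - \frac{47}{4}\right) = 33235 - \left(-46\right) \left(- \frac{27}{4}\right) = 33235 - \frac{621}{2} = \frac{65849}{2}$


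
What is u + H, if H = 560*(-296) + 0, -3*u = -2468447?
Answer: 1971167/3 ≈ 6.5706e+5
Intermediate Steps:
u = 2468447/3 (u = -⅓*(-2468447) = 2468447/3 ≈ 8.2282e+5)
H = -165760 (H = -165760 + 0 = -165760)
u + H = 2468447/3 - 165760 = 1971167/3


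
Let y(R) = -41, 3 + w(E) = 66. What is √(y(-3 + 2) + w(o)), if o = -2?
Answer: √22 ≈ 4.6904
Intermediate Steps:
w(E) = 63 (w(E) = -3 + 66 = 63)
√(y(-3 + 2) + w(o)) = √(-41 + 63) = √22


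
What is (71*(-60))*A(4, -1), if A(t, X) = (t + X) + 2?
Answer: -21300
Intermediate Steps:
A(t, X) = 2 + X + t (A(t, X) = (X + t) + 2 = 2 + X + t)
(71*(-60))*A(4, -1) = (71*(-60))*(2 - 1 + 4) = -4260*5 = -21300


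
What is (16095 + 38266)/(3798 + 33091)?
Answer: 54361/36889 ≈ 1.4736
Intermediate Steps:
(16095 + 38266)/(3798 + 33091) = 54361/36889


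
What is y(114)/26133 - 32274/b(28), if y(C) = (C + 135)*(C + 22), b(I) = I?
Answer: -140411375/121954 ≈ -1151.3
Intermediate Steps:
y(C) = (22 + C)*(135 + C) (y(C) = (135 + C)*(22 + C) = (22 + C)*(135 + C))
y(114)/26133 - 32274/b(28) = (2970 + 114**2 + 157*114)/26133 - 32274/28 = (2970 + 12996 + 17898)*(1/26133) - 32274*1/28 = 33864*(1/26133) - 16137/14 = 11288/8711 - 16137/14 = -140411375/121954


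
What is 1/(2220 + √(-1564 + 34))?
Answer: 74/164331 - I*√170/1643310 ≈ 0.00045031 - 7.9342e-6*I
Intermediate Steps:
1/(2220 + √(-1564 + 34)) = 1/(2220 + √(-1530)) = 1/(2220 + 3*I*√170)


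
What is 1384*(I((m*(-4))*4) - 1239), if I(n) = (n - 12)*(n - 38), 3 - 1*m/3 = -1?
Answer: 63222504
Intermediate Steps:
m = 12 (m = 9 - 3*(-1) = 9 + 3 = 12)
I(n) = (-38 + n)*(-12 + n) (I(n) = (-12 + n)*(-38 + n) = (-38 + n)*(-12 + n))
1384*(I((m*(-4))*4) - 1239) = 1384*((456 + ((12*(-4))*4)² - 50*12*(-4)*4) - 1239) = 1384*((456 + (-48*4)² - (-2400)*4) - 1239) = 1384*((456 + (-192)² - 50*(-192)) - 1239) = 1384*((456 + 36864 + 9600) - 1239) = 1384*(46920 - 1239) = 1384*45681 = 63222504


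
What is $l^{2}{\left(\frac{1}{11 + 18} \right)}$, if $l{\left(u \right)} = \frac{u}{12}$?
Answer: $\frac{1}{121104} \approx 8.2574 \cdot 10^{-6}$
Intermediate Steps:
$l{\left(u \right)} = \frac{u}{12}$ ($l{\left(u \right)} = u \frac{1}{12} = \frac{u}{12}$)
$l^{2}{\left(\frac{1}{11 + 18} \right)} = \left(\frac{1}{12 \left(11 + 18\right)}\right)^{2} = \left(\frac{1}{12 \cdot 29}\right)^{2} = \left(\frac{1}{12} \cdot \frac{1}{29}\right)^{2} = \left(\frac{1}{348}\right)^{2} = \frac{1}{121104}$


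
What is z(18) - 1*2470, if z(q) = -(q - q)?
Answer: -2470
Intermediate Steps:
z(q) = 0 (z(q) = -1*0 = 0)
z(18) - 1*2470 = 0 - 1*2470 = 0 - 2470 = -2470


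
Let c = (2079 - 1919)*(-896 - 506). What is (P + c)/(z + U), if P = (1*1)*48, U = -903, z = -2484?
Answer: 224272/3387 ≈ 66.216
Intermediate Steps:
P = 48 (P = 1*48 = 48)
c = -224320 (c = 160*(-1402) = -224320)
(P + c)/(z + U) = (48 - 224320)/(-2484 - 903) = -224272/(-3387) = -224272*(-1/3387) = 224272/3387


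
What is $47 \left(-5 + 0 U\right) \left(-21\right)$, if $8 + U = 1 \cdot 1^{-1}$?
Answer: $4935$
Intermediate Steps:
$U = -7$ ($U = -8 + 1 \cdot 1^{-1} = -8 + 1 \cdot 1 = -8 + 1 = -7$)
$47 \left(-5 + 0 U\right) \left(-21\right) = 47 \left(-5 + 0 \left(-7\right)\right) \left(-21\right) = 47 \left(-5 + 0\right) \left(-21\right) = 47 \left(-5\right) \left(-21\right) = \left(-235\right) \left(-21\right) = 4935$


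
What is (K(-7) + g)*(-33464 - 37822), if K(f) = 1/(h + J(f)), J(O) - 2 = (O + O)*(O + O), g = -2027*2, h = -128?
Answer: 10114734897/35 ≈ 2.8899e+8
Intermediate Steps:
g = -4054
J(O) = 2 + 4*O² (J(O) = 2 + (O + O)*(O + O) = 2 + (2*O)*(2*O) = 2 + 4*O²)
K(f) = 1/(-126 + 4*f²) (K(f) = 1/(-128 + (2 + 4*f²)) = 1/(-126 + 4*f²))
(K(-7) + g)*(-33464 - 37822) = (1/(2*(-63 + 2*(-7)²)) - 4054)*(-33464 - 37822) = (1/(2*(-63 + 2*49)) - 4054)*(-71286) = (1/(2*(-63 + 98)) - 4054)*(-71286) = ((½)/35 - 4054)*(-71286) = ((½)*(1/35) - 4054)*(-71286) = (1/70 - 4054)*(-71286) = -283779/70*(-71286) = 10114734897/35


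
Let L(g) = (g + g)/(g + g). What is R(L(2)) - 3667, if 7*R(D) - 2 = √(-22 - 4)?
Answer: -25667/7 + I*√26/7 ≈ -3666.7 + 0.72843*I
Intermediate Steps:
L(g) = 1 (L(g) = (2*g)/((2*g)) = (2*g)*(1/(2*g)) = 1)
R(D) = 2/7 + I*√26/7 (R(D) = 2/7 + √(-22 - 4)/7 = 2/7 + √(-26)/7 = 2/7 + (I*√26)/7 = 2/7 + I*√26/7)
R(L(2)) - 3667 = (2/7 + I*√26/7) - 3667 = -25667/7 + I*√26/7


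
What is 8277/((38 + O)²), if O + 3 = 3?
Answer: 8277/1444 ≈ 5.7320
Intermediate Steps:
O = 0 (O = -3 + 3 = 0)
8277/((38 + O)²) = 8277/((38 + 0)²) = 8277/(38²) = 8277/1444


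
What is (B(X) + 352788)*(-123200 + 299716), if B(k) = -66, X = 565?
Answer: 62261076552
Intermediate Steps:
(B(X) + 352788)*(-123200 + 299716) = (-66 + 352788)*(-123200 + 299716) = 352722*176516 = 62261076552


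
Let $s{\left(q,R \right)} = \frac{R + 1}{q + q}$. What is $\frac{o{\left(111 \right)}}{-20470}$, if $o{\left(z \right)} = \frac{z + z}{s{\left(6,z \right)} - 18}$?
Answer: $\frac{333}{266110} \approx 0.0012514$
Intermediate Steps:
$s{\left(q,R \right)} = \frac{1 + R}{2 q}$
$o{\left(z \right)} = \frac{2 z}{- \frac{215}{12} + \frac{z}{12}}$ ($o{\left(z \right)} = \frac{z + z}{\frac{1 + z}{2 \cdot 6} - 18} = \frac{2 z}{\frac{1}{2} \cdot \frac{1}{6} \left(1 + z\right) - 18} = \frac{2 z}{\left(\frac{1}{12} + \frac{z}{12}\right) - 18} = \frac{2 z}{- \frac{215}{12} + \frac{z}{12}}$)
$\frac{o{\left(111 \right)}}{-20470} = \frac{24 \cdot 111 \frac{1}{-215 + 111}}{-20470} = 24 \cdot 111 \frac{1}{-104} \left(- \frac{1}{20470}\right) = 24 \cdot 111 \left(- \frac{1}{104}\right) \left(- \frac{1}{20470}\right) = \left(- \frac{333}{13}\right) \left(- \frac{1}{20470}\right) = \frac{333}{266110}$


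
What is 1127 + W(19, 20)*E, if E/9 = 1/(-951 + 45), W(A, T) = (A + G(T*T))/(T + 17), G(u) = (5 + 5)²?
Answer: 12592741/11174 ≈ 1127.0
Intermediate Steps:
G(u) = 100 (G(u) = 10² = 100)
W(A, T) = (100 + A)/(17 + T) (W(A, T) = (A + 100)/(T + 17) = (100 + A)/(17 + T))
E = -3/302 (E = 9/(-951 + 45) = 9/(-906) = 9*(-1/906) = -3/302 ≈ -0.0099338)
1127 + W(19, 20)*E = 1127 + ((100 + 19)/(17 + 20))*(-3/302) = 1127 + (119/37)*(-3/302) = 1127 - 357/11174 = 12592741/11174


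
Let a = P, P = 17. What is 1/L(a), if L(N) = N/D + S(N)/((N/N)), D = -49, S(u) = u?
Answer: 49/816 ≈ 0.060049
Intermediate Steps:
a = 17
L(N) = 48*N/49 (L(N) = N/(-49) + N/((N/N)) = N*(-1/49) + N/1 = -N/49 + N*1 = -N/49 + N = 48*N/49)
1/L(a) = 1/((48/49)*17) = 1/(816/49) = 49/816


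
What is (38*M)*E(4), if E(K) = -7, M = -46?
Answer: 12236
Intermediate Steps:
(38*M)*E(4) = (38*(-46))*(-7) = -1748*(-7) = 12236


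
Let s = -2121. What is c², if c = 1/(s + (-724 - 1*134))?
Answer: 1/8874441 ≈ 1.1268e-7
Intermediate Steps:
c = -1/2979 (c = 1/(-2121 + (-724 - 1*134)) = 1/(-2121 + (-724 - 134)) = 1/(-2121 - 858) = 1/(-2979) = -1/2979 ≈ -0.00033568)
c² = (-1/2979)² = 1/8874441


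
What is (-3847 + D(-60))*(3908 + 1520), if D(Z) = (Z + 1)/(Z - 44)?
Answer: -542839353/26 ≈ -2.0878e+7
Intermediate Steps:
D(Z) = (1 + Z)/(-44 + Z)
(-3847 + D(-60))*(3908 + 1520) = (-3847 + (1 - 60)/(-44 - 60))*(3908 + 1520) = (-3847 - 59/(-104))*5428 = (-3847 - 1/104*(-59))*5428 = (-3847 + 59/104)*5428 = -400029/104*5428 = -542839353/26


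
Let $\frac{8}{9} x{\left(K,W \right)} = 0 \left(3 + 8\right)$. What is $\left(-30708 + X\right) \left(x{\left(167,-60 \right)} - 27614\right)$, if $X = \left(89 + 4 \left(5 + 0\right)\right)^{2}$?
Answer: $519888778$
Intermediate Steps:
$x{\left(K,W \right)} = 0$ ($x{\left(K,W \right)} = \frac{9 \cdot 0 \left(3 + 8\right)}{8} = \frac{9 \cdot 0 \cdot 11}{8} = \frac{9}{8} \cdot 0 = 0$)
$X = 11881$ ($X = \left(89 + 4 \cdot 5\right)^{2} = \left(89 + 20\right)^{2} = 109^{2} = 11881$)
$\left(-30708 + X\right) \left(x{\left(167,-60 \right)} - 27614\right) = \left(-30708 + 11881\right) \left(0 - 27614\right) = \left(-18827\right) \left(-27614\right) = 519888778$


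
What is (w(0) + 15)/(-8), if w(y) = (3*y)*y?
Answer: -15/8 ≈ -1.8750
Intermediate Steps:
w(y) = 3*y²
(w(0) + 15)/(-8) = (3*0² + 15)/(-8) = -(3*0 + 15)/8 = -(0 + 15)/8 = -⅛*15 = -15/8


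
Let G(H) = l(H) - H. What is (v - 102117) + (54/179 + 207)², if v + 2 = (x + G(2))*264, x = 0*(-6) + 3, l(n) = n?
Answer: -1869688958/32041 ≈ -58353.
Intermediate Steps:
G(H) = 0 (G(H) = H - H = 0)
x = 3 (x = 0 + 3 = 3)
v = 790 (v = -2 + (3 + 0)*264 = -2 + 3*264 = -2 + 792 = 790)
(v - 102117) + (54/179 + 207)² = (790 - 102117) + (54/179 + 207)² = -101327 + (54*(1/179) + 207)² = -101327 + (54/179 + 207)² = -101327 + (37107/179)² = -101327 + 1376929449/32041 = -1869688958/32041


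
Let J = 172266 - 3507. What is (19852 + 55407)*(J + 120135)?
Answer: 21741873546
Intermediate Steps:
J = 168759
(19852 + 55407)*(J + 120135) = (19852 + 55407)*(168759 + 120135) = 75259*288894 = 21741873546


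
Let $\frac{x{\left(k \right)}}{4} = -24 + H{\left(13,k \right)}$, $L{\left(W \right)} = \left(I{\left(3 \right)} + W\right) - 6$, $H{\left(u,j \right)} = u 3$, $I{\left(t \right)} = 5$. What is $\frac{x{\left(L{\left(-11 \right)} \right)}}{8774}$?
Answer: $\frac{30}{4387} \approx 0.0068384$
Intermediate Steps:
$H{\left(u,j \right)} = 3 u$
$L{\left(W \right)} = -1 + W$ ($L{\left(W \right)} = \left(5 + W\right) - 6 = -1 + W$)
$x{\left(k \right)} = 60$ ($x{\left(k \right)} = 4 \left(-24 + 3 \cdot 13\right) = 4 \left(-24 + 39\right) = 4 \cdot 15 = 60$)
$\frac{x{\left(L{\left(-11 \right)} \right)}}{8774} = \frac{60}{8774} = 60 \cdot \frac{1}{8774} = \frac{30}{4387}$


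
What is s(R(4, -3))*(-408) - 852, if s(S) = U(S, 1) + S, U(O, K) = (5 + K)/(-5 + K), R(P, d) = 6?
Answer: -2688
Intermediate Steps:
U(O, K) = (5 + K)/(-5 + K)
s(S) = -3/2 + S (s(S) = (5 + 1)/(-5 + 1) + S = 6/(-4) + S = -¼*6 + S = -3/2 + S)
s(R(4, -3))*(-408) - 852 = (-3/2 + 6)*(-408) - 852 = (9/2)*(-408) - 852 = -1836 - 852 = -2688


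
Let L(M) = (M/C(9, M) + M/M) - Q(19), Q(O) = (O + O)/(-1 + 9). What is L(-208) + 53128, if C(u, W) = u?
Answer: 1911641/36 ≈ 53101.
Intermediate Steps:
Q(O) = O/4 (Q(O) = (2*O)/8 = (2*O)*(1/8) = O/4)
L(M) = -15/4 + M/9 (L(M) = (M/9 + M/M) - 19/4 = (M*(1/9) + 1) - 1*19/4 = (M/9 + 1) - 19/4 = (1 + M/9) - 19/4 = -15/4 + M/9)
L(-208) + 53128 = (-15/4 + (1/9)*(-208)) + 53128 = (-15/4 - 208/9) + 53128 = -967/36 + 53128 = 1911641/36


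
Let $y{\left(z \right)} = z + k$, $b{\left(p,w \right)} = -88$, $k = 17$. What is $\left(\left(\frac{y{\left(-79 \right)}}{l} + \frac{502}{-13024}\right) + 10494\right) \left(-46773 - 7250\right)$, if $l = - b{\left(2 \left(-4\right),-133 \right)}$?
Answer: $- \frac{3691504444047}{6512} \approx -5.6688 \cdot 10^{8}$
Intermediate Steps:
$y{\left(z \right)} = 17 + z$ ($y{\left(z \right)} = z + 17 = 17 + z$)
$l = 88$ ($l = \left(-1\right) \left(-88\right) = 88$)
$\left(\left(\frac{y{\left(-79 \right)}}{l} + \frac{502}{-13024}\right) + 10494\right) \left(-46773 - 7250\right) = \left(\left(\frac{17 - 79}{88} + \frac{502}{-13024}\right) + 10494\right) \left(-46773 - 7250\right) = \left(\left(\left(-62\right) \frac{1}{88} + 502 \left(- \frac{1}{13024}\right)\right) + 10494\right) \left(-54023\right) = \left(\left(- \frac{31}{44} - \frac{251}{6512}\right) + 10494\right) \left(-54023\right) = \left(- \frac{4839}{6512} + 10494\right) \left(-54023\right) = \frac{68332089}{6512} \left(-54023\right) = - \frac{3691504444047}{6512}$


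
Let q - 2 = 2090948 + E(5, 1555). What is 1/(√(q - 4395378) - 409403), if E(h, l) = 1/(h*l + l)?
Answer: -3819729990/1563830417409209 - I*√200597922519870/1563830417409209 ≈ -2.4425e-6 - 9.0568e-9*I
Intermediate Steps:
E(h, l) = 1/(l + h*l)
q = 19508563501/9330 (q = 2 + (2090948 + 1/(1555*(1 + 5))) = 2 + (2090948 + (1/1555)/6) = 2 + (2090948 + (1/1555)*(⅙)) = 2 + (2090948 + 1/9330) = 2 + 19508544841/9330 = 19508563501/9330 ≈ 2.0910e+6)
1/(√(q - 4395378) - 409403) = 1/(√(19508563501/9330 - 4395378) - 409403) = 1/(√(-21500313239/9330) - 409403) = 1/(I*√200597922519870/9330 - 409403) = 1/(-409403 + I*√200597922519870/9330)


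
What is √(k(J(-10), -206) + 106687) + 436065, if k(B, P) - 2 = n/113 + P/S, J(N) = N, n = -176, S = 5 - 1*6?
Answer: 436065 + √1364922367/113 ≈ 4.3639e+5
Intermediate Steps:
S = -1 (S = 5 - 6 = -1)
k(B, P) = 50/113 - P (k(B, P) = 2 + (-176/113 + P/(-1)) = 2 + (-176*1/113 + P*(-1)) = 2 + (-176/113 - P) = 50/113 - P)
√(k(J(-10), -206) + 106687) + 436065 = √((50/113 - 1*(-206)) + 106687) + 436065 = √((50/113 + 206) + 106687) + 436065 = √(23328/113 + 106687) + 436065 = √(12078959/113) + 436065 = √1364922367/113 + 436065 = 436065 + √1364922367/113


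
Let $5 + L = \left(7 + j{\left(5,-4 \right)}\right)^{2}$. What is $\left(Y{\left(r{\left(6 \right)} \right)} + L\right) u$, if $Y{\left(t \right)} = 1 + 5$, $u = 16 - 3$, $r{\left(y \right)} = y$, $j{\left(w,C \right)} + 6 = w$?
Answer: $481$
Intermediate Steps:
$j{\left(w,C \right)} = -6 + w$
$u = 13$ ($u = 16 - 3 = 13$)
$Y{\left(t \right)} = 6$
$L = 31$ ($L = -5 + \left(7 + \left(-6 + 5\right)\right)^{2} = -5 + \left(7 - 1\right)^{2} = -5 + 6^{2} = -5 + 36 = 31$)
$\left(Y{\left(r{\left(6 \right)} \right)} + L\right) u = \left(6 + 31\right) 13 = 37 \cdot 13 = 481$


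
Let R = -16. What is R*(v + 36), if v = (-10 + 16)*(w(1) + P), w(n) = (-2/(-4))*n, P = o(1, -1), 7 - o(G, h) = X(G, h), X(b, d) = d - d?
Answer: -1296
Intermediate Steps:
X(b, d) = 0
o(G, h) = 7 (o(G, h) = 7 - 1*0 = 7 + 0 = 7)
P = 7
w(n) = n/2 (w(n) = (-2*(-1/4))*n = n/2)
v = 45 (v = (-10 + 16)*((1/2)*1 + 7) = 6*(1/2 + 7) = 6*(15/2) = 45)
R*(v + 36) = -16*(45 + 36) = -16*81 = -1296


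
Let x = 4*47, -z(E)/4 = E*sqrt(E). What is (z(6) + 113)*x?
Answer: 21244 - 4512*sqrt(6) ≈ 10192.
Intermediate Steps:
z(E) = -4*E**(3/2) (z(E) = -4*E*sqrt(E) = -4*E**(3/2))
x = 188
(z(6) + 113)*x = (-24*sqrt(6) + 113)*188 = (113 - 24*sqrt(6))*188 = 21244 - 4512*sqrt(6)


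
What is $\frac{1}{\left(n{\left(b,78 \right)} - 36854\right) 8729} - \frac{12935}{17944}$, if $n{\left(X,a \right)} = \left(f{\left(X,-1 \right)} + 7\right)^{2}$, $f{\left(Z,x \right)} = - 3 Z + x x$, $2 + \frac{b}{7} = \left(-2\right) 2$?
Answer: $- \frac{1066882961107}{1480026880024} \approx -0.72085$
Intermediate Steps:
$b = -42$ ($b = -14 + 7 \left(\left(-2\right) 2\right) = -14 + 7 \left(-4\right) = -14 - 28 = -42$)
$f{\left(Z,x \right)} = x^{2} - 3 Z$ ($f{\left(Z,x \right)} = - 3 Z + x^{2} = x^{2} - 3 Z$)
$n{\left(X,a \right)} = \left(8 - 3 X\right)^{2}$ ($n{\left(X,a \right)} = \left(\left(\left(-1\right)^{2} - 3 X\right) + 7\right)^{2} = \left(\left(1 - 3 X\right) + 7\right)^{2} = \left(8 - 3 X\right)^{2}$)
$\frac{1}{\left(n{\left(b,78 \right)} - 36854\right) 8729} - \frac{12935}{17944} = \frac{1}{\left(\left(-8 + 3 \left(-42\right)\right)^{2} - 36854\right) 8729} - \frac{12935}{17944} = \frac{1}{\left(-8 - 126\right)^{2} - 36854} \cdot \frac{1}{8729} - \frac{12935}{17944} = \frac{1}{\left(-134\right)^{2} - 36854} \cdot \frac{1}{8729} - \frac{12935}{17944} = \frac{1}{17956 - 36854} \cdot \frac{1}{8729} - \frac{12935}{17944} = \frac{1}{-18898} \cdot \frac{1}{8729} - \frac{12935}{17944} = \left(- \frac{1}{18898}\right) \frac{1}{8729} - \frac{12935}{17944} = - \frac{1}{164960642} - \frac{12935}{17944} = - \frac{1066882961107}{1480026880024}$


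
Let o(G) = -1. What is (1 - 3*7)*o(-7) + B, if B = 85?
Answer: 105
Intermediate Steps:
(1 - 3*7)*o(-7) + B = (1 - 3*7)*(-1) + 85 = (1 - 21)*(-1) + 85 = -20*(-1) + 85 = 20 + 85 = 105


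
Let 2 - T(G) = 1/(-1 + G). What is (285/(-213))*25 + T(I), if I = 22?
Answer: -46964/1491 ≈ -31.498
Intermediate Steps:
T(G) = 2 - 1/(-1 + G)
(285/(-213))*25 + T(I) = (285/(-213))*25 + (-3 + 2*22)/(-1 + 22) = (285*(-1/213))*25 + (-3 + 44)/21 = -95/71*25 + (1/21)*41 = -2375/71 + 41/21 = -46964/1491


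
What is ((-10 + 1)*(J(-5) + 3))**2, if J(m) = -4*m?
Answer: 42849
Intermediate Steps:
((-10 + 1)*(J(-5) + 3))**2 = ((-10 + 1)*(-4*(-5) + 3))**2 = (-9*(20 + 3))**2 = (-9*23)**2 = (-207)**2 = 42849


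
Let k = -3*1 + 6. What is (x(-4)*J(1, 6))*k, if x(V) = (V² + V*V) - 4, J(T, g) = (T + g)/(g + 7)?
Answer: 588/13 ≈ 45.231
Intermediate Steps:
k = 3 (k = -3 + 6 = 3)
J(T, g) = (T + g)/(7 + g)
x(V) = -4 + 2*V² (x(V) = (V² + V²) - 4 = 2*V² - 4 = -4 + 2*V²)
(x(-4)*J(1, 6))*k = ((-4 + 2*(-4)²)*((1 + 6)/(7 + 6)))*3 = ((-4 + 2*16)*(7/13))*3 = ((-4 + 32)*((1/13)*7))*3 = (28*(7/13))*3 = (196/13)*3 = 588/13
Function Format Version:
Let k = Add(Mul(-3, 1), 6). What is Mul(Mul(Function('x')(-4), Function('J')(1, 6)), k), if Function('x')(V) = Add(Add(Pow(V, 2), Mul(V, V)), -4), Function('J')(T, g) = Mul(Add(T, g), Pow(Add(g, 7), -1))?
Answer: Rational(588, 13) ≈ 45.231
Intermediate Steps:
k = 3 (k = Add(-3, 6) = 3)
Function('J')(T, g) = Mul(Pow(Add(7, g), -1), Add(T, g)) (Function('J')(T, g) = Mul(Add(T, g), Pow(Add(7, g), -1)) = Mul(Pow(Add(7, g), -1), Add(T, g)))
Function('x')(V) = Add(-4, Mul(2, Pow(V, 2))) (Function('x')(V) = Add(Add(Pow(V, 2), Pow(V, 2)), -4) = Add(Mul(2, Pow(V, 2)), -4) = Add(-4, Mul(2, Pow(V, 2))))
Mul(Mul(Function('x')(-4), Function('J')(1, 6)), k) = Mul(Mul(Add(-4, Mul(2, Pow(-4, 2))), Mul(Pow(Add(7, 6), -1), Add(1, 6))), 3) = Mul(Mul(Add(-4, Mul(2, 16)), Mul(Pow(13, -1), 7)), 3) = Mul(Mul(Add(-4, 32), Mul(Rational(1, 13), 7)), 3) = Mul(Mul(28, Rational(7, 13)), 3) = Mul(Rational(196, 13), 3) = Rational(588, 13)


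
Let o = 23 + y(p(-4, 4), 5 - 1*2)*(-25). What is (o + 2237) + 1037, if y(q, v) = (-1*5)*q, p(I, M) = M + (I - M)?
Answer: 2797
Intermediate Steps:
p(I, M) = I
y(q, v) = -5*q
o = -477 (o = 23 - 5*(-4)*(-25) = 23 + 20*(-25) = 23 - 500 = -477)
(o + 2237) + 1037 = (-477 + 2237) + 1037 = 1760 + 1037 = 2797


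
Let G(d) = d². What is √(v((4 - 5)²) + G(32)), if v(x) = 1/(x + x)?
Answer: √4098/2 ≈ 32.008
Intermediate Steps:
v(x) = 1/(2*x)
√(v((4 - 5)²) + G(32)) = √(1/(2*((4 - 5)²)) + 32²) = √(1/(2*((-1)²)) + 1024) = √((½)/1 + 1024) = √((½)*1 + 1024) = √(½ + 1024) = √(2049/2) = √4098/2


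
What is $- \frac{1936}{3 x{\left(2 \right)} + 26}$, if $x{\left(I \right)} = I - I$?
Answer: $- \frac{968}{13} \approx -74.462$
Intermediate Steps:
$x{\left(I \right)} = 0$
$- \frac{1936}{3 x{\left(2 \right)} + 26} = - \frac{1936}{3 \cdot 0 + 26} = - \frac{1936}{0 + 26} = - \frac{1936}{26} = \left(-1936\right) \frac{1}{26} = - \frac{968}{13}$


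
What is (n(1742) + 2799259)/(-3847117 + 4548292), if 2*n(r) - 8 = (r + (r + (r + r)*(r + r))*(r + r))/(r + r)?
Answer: 11825683/934900 ≈ 12.649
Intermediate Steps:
n(r) = 4 + (r + 2*r*(r + 4*r²))/(4*r) (n(r) = 4 + ((r + (r + (r + r)*(r + r))*(r + r))/(r + r))/2 = 4 + ((r + (r + (2*r)*(2*r))*(2*r))/((2*r)))/2 = 4 + ((r + (r + 4*r²)*(2*r))*(1/(2*r)))/2 = 4 + ((r + 2*r*(r + 4*r²))*(1/(2*r)))/2 = 4 + ((r + 2*r*(r + 4*r²))/(2*r))/2 = 4 + (r + 2*r*(r + 4*r²))/(4*r))
(n(1742) + 2799259)/(-3847117 + 4548292) = ((17/4 + (½)*1742 + 2*1742²) + 2799259)/(-3847117 + 4548292) = ((17/4 + 871 + 2*3034564) + 2799259)/701175 = ((17/4 + 871 + 6069128) + 2799259)*(1/701175) = (24280013/4 + 2799259)*(1/701175) = (35477049/4)*(1/701175) = 11825683/934900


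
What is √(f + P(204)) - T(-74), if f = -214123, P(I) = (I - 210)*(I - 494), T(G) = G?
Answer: 74 + I*√212383 ≈ 74.0 + 460.85*I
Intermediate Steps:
P(I) = (-494 + I)*(-210 + I) (P(I) = (-210 + I)*(-494 + I) = (-494 + I)*(-210 + I))
√(f + P(204)) - T(-74) = √(-214123 + (103740 + 204² - 704*204)) - 1*(-74) = √(-214123 + (103740 + 41616 - 143616)) + 74 = √(-214123 + 1740) + 74 = √(-212383) + 74 = I*√212383 + 74 = 74 + I*√212383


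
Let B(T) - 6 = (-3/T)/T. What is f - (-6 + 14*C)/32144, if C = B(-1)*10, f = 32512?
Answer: 522532657/16072 ≈ 32512.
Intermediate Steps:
B(T) = 6 - 3/T**2 (B(T) = 6 + (-3/T)/T = 6 - 3/T**2)
C = 30 (C = (6 - 3/(-1)**2)*10 = (6 - 3*1)*10 = (6 - 3)*10 = 3*10 = 30)
f - (-6 + 14*C)/32144 = 32512 - (-6 + 14*30)/32144 = 32512 - (-6 + 420)/32144 = 32512 - 414/32144 = 32512 - 1*207/16072 = 32512 - 207/16072 = 522532657/16072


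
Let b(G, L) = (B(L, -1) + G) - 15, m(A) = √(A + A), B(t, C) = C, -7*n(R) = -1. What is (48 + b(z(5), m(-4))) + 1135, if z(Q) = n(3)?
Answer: 8170/7 ≈ 1167.1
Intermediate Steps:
n(R) = ⅐ (n(R) = -⅐*(-1) = ⅐)
z(Q) = ⅐
m(A) = √2*√A (m(A) = √(2*A) = √2*√A)
b(G, L) = -16 + G (b(G, L) = (-1 + G) - 15 = -16 + G)
(48 + b(z(5), m(-4))) + 1135 = (48 + (-16 + ⅐)) + 1135 = (48 - 111/7) + 1135 = 225/7 + 1135 = 8170/7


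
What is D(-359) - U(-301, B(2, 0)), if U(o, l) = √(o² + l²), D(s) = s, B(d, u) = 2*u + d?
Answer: -359 - √90605 ≈ -660.01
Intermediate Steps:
B(d, u) = d + 2*u
U(o, l) = √(l² + o²)
D(-359) - U(-301, B(2, 0)) = -359 - √((2 + 2*0)² + (-301)²) = -359 - √((2 + 0)² + 90601) = -359 - √(2² + 90601) = -359 - √(4 + 90601) = -359 - √90605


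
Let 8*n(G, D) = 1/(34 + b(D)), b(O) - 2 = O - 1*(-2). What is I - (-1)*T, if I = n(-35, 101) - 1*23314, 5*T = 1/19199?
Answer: -2488686405053/106746440 ≈ -23314.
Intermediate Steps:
b(O) = 4 + O (b(O) = 2 + (O - 1*(-2)) = 2 + (O + 2) = 2 + (2 + O) = 4 + O)
n(G, D) = 1/(8*(38 + D)) (n(G, D) = 1/(8*(34 + (4 + D))) = 1/(8*(38 + D)))
T = 1/95995 (T = (1/5)/19199 = (1/5)*(1/19199) = 1/95995 ≈ 1.0417e-5)
I = -25925167/1112 (I = 1/(8*(38 + 101)) - 1*23314 = (1/8)/139 - 23314 = (1/8)*(1/139) - 23314 = 1/1112 - 23314 = -25925167/1112 ≈ -23314.)
I - (-1)*T = -25925167/1112 - (-1)/95995 = -25925167/1112 - 1*(-1/95995) = -25925167/1112 + 1/95995 = -2488686405053/106746440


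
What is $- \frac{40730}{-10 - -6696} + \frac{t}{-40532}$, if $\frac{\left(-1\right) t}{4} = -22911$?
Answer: $- \frac{282950018}{33874619} \approx -8.3529$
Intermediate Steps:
$t = 91644$ ($t = \left(-4\right) \left(-22911\right) = 91644$)
$- \frac{40730}{-10 - -6696} + \frac{t}{-40532} = - \frac{40730}{-10 - -6696} + \frac{91644}{-40532} = - \frac{40730}{-10 + 6696} + 91644 \left(- \frac{1}{40532}\right) = - \frac{40730}{6686} - \frac{22911}{10133} = \left(-40730\right) \frac{1}{6686} - \frac{22911}{10133} = - \frac{20365}{3343} - \frac{22911}{10133} = - \frac{282950018}{33874619}$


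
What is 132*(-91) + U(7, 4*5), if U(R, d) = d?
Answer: -11992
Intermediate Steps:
132*(-91) + U(7, 4*5) = 132*(-91) + 4*5 = -12012 + 20 = -11992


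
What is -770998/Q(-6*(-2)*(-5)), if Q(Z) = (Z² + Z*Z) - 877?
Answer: -770998/6323 ≈ -121.94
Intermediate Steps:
Q(Z) = -877 + 2*Z² (Q(Z) = (Z² + Z²) - 877 = 2*Z² - 877 = -877 + 2*Z²)
-770998/Q(-6*(-2)*(-5)) = -770998/(-877 + 2*(-6*(-2)*(-5))²) = -770998/(-877 + 2*(12*(-5))²) = -770998/(-877 + 2*(-60)²) = -770998/(-877 + 2*3600) = -770998/(-877 + 7200) = -770998/6323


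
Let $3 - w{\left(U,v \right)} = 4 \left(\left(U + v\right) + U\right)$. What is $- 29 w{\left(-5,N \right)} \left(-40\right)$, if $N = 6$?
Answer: $22040$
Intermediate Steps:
$w{\left(U,v \right)} = 3 - 8 U - 4 v$ ($w{\left(U,v \right)} = 3 - 4 \left(\left(U + v\right) + U\right) = 3 - 4 \left(v + 2 U\right) = 3 - \left(4 v + 8 U\right) = 3 - 8 U - 4 v$)
$- 29 w{\left(-5,N \right)} \left(-40\right) = - 29 \left(3 - -40 - 24\right) \left(-40\right) = - 29 \left(3 + 40 - 24\right) \left(-40\right) = \left(-29\right) 19 \left(-40\right) = \left(-551\right) \left(-40\right) = 22040$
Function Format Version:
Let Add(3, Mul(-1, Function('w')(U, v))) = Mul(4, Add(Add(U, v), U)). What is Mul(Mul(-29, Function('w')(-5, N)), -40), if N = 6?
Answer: 22040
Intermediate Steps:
Function('w')(U, v) = Add(3, Mul(-8, U), Mul(-4, v)) (Function('w')(U, v) = Add(3, Mul(-1, Mul(4, Add(Add(U, v), U)))) = Add(3, Mul(-1, Mul(4, Add(v, Mul(2, U))))) = Add(3, Mul(-1, Add(Mul(4, v), Mul(8, U)))) = Add(3, Add(Mul(-8, U), Mul(-4, v))) = Add(3, Mul(-8, U), Mul(-4, v)))
Mul(Mul(-29, Function('w')(-5, N)), -40) = Mul(Mul(-29, Add(3, Mul(-8, -5), Mul(-4, 6))), -40) = Mul(Mul(-29, Add(3, 40, -24)), -40) = Mul(Mul(-29, 19), -40) = Mul(-551, -40) = 22040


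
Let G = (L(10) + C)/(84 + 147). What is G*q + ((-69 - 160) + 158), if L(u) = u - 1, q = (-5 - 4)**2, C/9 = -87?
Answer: -26365/77 ≈ -342.40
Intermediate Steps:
C = -783 (C = 9*(-87) = -783)
q = 81 (q = (-9)**2 = 81)
L(u) = -1 + u
G = -258/77 (G = ((-1 + 10) - 783)/(84 + 147) = (9 - 783)/231 = -774*1/231 = -258/77 ≈ -3.3507)
G*q + ((-69 - 160) + 158) = -258/77*81 + ((-69 - 160) + 158) = -20898/77 + (-229 + 158) = -20898/77 - 71 = -26365/77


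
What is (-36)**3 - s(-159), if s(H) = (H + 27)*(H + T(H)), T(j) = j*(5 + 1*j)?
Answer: 3164508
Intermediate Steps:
T(j) = j*(5 + j)
s(H) = (27 + H)*(H + H*(5 + H)) (s(H) = (H + 27)*(H + H*(5 + H)) = (27 + H)*(H + H*(5 + H)))
(-36)**3 - s(-159) = (-36)**3 - (-159)*(162 + (-159)**2 + 33*(-159)) = -46656 - (-159)*(162 + 25281 - 5247) = -46656 - (-159)*20196 = -46656 - 1*(-3211164) = -46656 + 3211164 = 3164508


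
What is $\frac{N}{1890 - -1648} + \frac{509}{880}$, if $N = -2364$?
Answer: $- \frac{139739}{1556720} \approx -0.089765$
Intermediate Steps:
$\frac{N}{1890 - -1648} + \frac{509}{880} = - \frac{2364}{1890 - -1648} + \frac{509}{880} = - \frac{2364}{1890 + 1648} + 509 \cdot \frac{1}{880} = - \frac{2364}{3538} + \frac{509}{880} = \left(-2364\right) \frac{1}{3538} + \frac{509}{880} = - \frac{1182}{1769} + \frac{509}{880} = - \frac{139739}{1556720}$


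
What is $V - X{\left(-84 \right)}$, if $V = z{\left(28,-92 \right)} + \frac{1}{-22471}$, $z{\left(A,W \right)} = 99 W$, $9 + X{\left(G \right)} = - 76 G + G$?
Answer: $- \frac{346030930}{22471} \approx -15399.0$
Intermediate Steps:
$X{\left(G \right)} = -9 - 75 G$ ($X{\left(G \right)} = -9 + \left(- 76 G + G\right) = -9 - 75 G$)
$V = - \frac{204665869}{22471}$ ($V = 99 \left(-92\right) + \frac{1}{-22471} = -9108 - \frac{1}{22471} = - \frac{204665869}{22471} \approx -9108.0$)
$V - X{\left(-84 \right)} = - \frac{204665869}{22471} - \left(-9 - -6300\right) = - \frac{204665869}{22471} - \left(-9 + 6300\right) = - \frac{204665869}{22471} - 6291 = - \frac{346030930}{22471}$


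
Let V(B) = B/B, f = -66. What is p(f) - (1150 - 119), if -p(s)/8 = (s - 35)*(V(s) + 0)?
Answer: -223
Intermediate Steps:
V(B) = 1
p(s) = 280 - 8*s (p(s) = -8*(s - 35)*(1 + 0) = -8*(-35 + s) = 280 - 8*s)
p(f) - (1150 - 119) = (280 - 8*(-66)) - (1150 - 119) = (280 + 528) - 1*1031 = 808 - 1031 = -223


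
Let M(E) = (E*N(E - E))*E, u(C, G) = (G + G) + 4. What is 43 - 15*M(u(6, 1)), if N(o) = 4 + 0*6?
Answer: -2117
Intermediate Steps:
N(o) = 4 (N(o) = 4 + 0 = 4)
u(C, G) = 4 + 2*G (u(C, G) = 2*G + 4 = 4 + 2*G)
M(E) = 4*E² (M(E) = (E*4)*E = (4*E)*E = 4*E²)
43 - 15*M(u(6, 1)) = 43 - 60*(4 + 2*1)² = 43 - 60*(4 + 2)² = 43 - 60*6² = 43 - 60*36 = 43 - 15*144 = 43 - 2160 = -2117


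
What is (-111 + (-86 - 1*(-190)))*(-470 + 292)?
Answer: 1246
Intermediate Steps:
(-111 + (-86 - 1*(-190)))*(-470 + 292) = (-111 + (-86 + 190))*(-178) = (-111 + 104)*(-178) = -7*(-178) = 1246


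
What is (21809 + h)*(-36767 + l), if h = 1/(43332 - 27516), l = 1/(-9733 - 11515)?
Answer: -269468908602683465/336058368 ≈ -8.0185e+8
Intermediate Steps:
l = -1/21248 (l = 1/(-21248) = -1/21248 ≈ -4.7063e-5)
h = 1/15816 ≈ 6.3227e-5
(21809 + h)*(-36767 + l) = (21809 + 1/15816)*(-36767 - 1/21248) = (344931145/15816)*(-781225217/21248) = -269468908602683465/336058368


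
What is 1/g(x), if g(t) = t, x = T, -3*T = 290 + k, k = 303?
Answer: -3/593 ≈ -0.0050590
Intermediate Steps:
T = -593/3 (T = -(290 + 303)/3 = -1/3*593 = -593/3 ≈ -197.67)
x = -593/3 ≈ -197.67
1/g(x) = 1/(-593/3) = -3/593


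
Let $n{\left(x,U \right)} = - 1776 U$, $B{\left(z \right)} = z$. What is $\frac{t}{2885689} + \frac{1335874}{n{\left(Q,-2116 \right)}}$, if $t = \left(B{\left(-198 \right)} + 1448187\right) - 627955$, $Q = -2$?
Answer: $\frac{3468308899865}{5422232716512} \approx 0.63965$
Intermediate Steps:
$t = 820034$ ($t = \left(-198 + 1448187\right) - 627955 = 1447989 - 627955 = 820034$)
$\frac{t}{2885689} + \frac{1335874}{n{\left(Q,-2116 \right)}} = \frac{820034}{2885689} + \frac{1335874}{\left(-1776\right) \left(-2116\right)} = 820034 \cdot \frac{1}{2885689} + \frac{1335874}{3758016} = \frac{820034}{2885689} + 1335874 \cdot \frac{1}{3758016} = \frac{820034}{2885689} + \frac{667937}{1879008} = \frac{3468308899865}{5422232716512}$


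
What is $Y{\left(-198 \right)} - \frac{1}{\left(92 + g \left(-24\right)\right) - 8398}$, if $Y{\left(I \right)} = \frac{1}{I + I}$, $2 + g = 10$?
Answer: $- \frac{4051}{1682604} \approx -0.0024076$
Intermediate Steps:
$g = 8$ ($g = -2 + 10 = 8$)
$Y{\left(I \right)} = \frac{1}{2 I}$
$Y{\left(-198 \right)} - \frac{1}{\left(92 + g \left(-24\right)\right) - 8398} = \frac{1}{2 \left(-198\right)} - \frac{1}{\left(92 + 8 \left(-24\right)\right) - 8398} = \frac{1}{2} \left(- \frac{1}{198}\right) - \frac{1}{\left(92 - 192\right) - 8398} = - \frac{1}{396} - \frac{1}{-100 - 8398} = - \frac{1}{396} - \frac{1}{-8498} = - \frac{1}{396} - - \frac{1}{8498} = - \frac{1}{396} + \frac{1}{8498} = - \frac{4051}{1682604}$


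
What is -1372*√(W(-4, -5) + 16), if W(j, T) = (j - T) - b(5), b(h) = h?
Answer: -2744*√3 ≈ -4752.8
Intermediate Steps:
W(j, T) = -5 + j - T (W(j, T) = (j - T) - 1*5 = (j - T) - 5 = -5 + j - T)
-1372*√(W(-4, -5) + 16) = -1372*√((-5 - 4 - 1*(-5)) + 16) = -1372*√((-5 - 4 + 5) + 16) = -1372*√(-4 + 16) = -2744*√3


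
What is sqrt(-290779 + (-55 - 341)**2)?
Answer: I*sqrt(133963) ≈ 366.01*I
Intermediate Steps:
sqrt(-290779 + (-55 - 341)**2) = sqrt(-290779 + (-396)**2) = sqrt(-290779 + 156816) = sqrt(-133963) = I*sqrt(133963)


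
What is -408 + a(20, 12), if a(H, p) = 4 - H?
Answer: -424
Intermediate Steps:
-408 + a(20, 12) = -408 + (4 - 1*20) = -408 + (4 - 20) = -408 - 16 = -424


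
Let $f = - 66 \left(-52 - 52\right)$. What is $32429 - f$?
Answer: $25565$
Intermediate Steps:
$f = 6864$ ($f = \left(-66\right) \left(-104\right) = 6864$)
$32429 - f = 32429 - 6864 = 25565$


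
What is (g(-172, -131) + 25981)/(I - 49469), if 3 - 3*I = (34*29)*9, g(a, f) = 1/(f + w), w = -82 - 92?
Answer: -3962102/7994965 ≈ -0.49557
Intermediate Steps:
w = -174
g(a, f) = 1/(-174 + f) (g(a, f) = 1/(f - 174) = 1/(-174 + f))
I = -2957 (I = 1 - 34*29*9/3 = 1 - 986*9/3 = 1 - ⅓*8874 = 1 - 2958 = -2957)
(g(-172, -131) + 25981)/(I - 49469) = (1/(-174 - 131) + 25981)/(-2957 - 49469) = (1/(-305) + 25981)/(-52426) = (-1/305 + 25981)*(-1/52426) = (7924204/305)*(-1/52426) = -3962102/7994965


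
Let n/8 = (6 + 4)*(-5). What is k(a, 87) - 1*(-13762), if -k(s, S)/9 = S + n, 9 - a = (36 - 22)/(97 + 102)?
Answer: 16579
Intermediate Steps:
a = 1777/199 (a = 9 - (36 - 22)/(97 + 102) = 9 - 14/199 = 1777/199 ≈ 8.9296)
n = -400 (n = 8*((6 + 4)*(-5)) = 8*(10*(-5)) = 8*(-50) = -400)
k(s, S) = 3600 - 9*S (k(s, S) = -9*(S - 400) = -9*(-400 + S) = 3600 - 9*S)
k(a, 87) - 1*(-13762) = (3600 - 9*87) - 1*(-13762) = (3600 - 783) + 13762 = 2817 + 13762 = 16579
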